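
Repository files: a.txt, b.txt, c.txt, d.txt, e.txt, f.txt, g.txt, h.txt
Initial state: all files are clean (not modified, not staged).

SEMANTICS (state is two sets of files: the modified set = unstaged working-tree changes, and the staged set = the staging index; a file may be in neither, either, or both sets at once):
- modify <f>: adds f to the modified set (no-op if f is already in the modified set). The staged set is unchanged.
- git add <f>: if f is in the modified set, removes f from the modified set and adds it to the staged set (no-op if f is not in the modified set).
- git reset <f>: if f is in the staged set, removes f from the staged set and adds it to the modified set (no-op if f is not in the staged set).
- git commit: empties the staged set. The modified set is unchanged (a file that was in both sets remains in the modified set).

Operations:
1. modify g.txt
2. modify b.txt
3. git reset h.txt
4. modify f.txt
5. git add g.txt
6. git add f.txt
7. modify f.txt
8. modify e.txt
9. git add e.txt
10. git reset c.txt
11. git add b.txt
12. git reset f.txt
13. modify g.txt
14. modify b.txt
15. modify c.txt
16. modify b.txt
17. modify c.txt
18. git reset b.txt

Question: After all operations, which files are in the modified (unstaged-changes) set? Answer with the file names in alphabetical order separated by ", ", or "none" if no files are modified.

After op 1 (modify g.txt): modified={g.txt} staged={none}
After op 2 (modify b.txt): modified={b.txt, g.txt} staged={none}
After op 3 (git reset h.txt): modified={b.txt, g.txt} staged={none}
After op 4 (modify f.txt): modified={b.txt, f.txt, g.txt} staged={none}
After op 5 (git add g.txt): modified={b.txt, f.txt} staged={g.txt}
After op 6 (git add f.txt): modified={b.txt} staged={f.txt, g.txt}
After op 7 (modify f.txt): modified={b.txt, f.txt} staged={f.txt, g.txt}
After op 8 (modify e.txt): modified={b.txt, e.txt, f.txt} staged={f.txt, g.txt}
After op 9 (git add e.txt): modified={b.txt, f.txt} staged={e.txt, f.txt, g.txt}
After op 10 (git reset c.txt): modified={b.txt, f.txt} staged={e.txt, f.txt, g.txt}
After op 11 (git add b.txt): modified={f.txt} staged={b.txt, e.txt, f.txt, g.txt}
After op 12 (git reset f.txt): modified={f.txt} staged={b.txt, e.txt, g.txt}
After op 13 (modify g.txt): modified={f.txt, g.txt} staged={b.txt, e.txt, g.txt}
After op 14 (modify b.txt): modified={b.txt, f.txt, g.txt} staged={b.txt, e.txt, g.txt}
After op 15 (modify c.txt): modified={b.txt, c.txt, f.txt, g.txt} staged={b.txt, e.txt, g.txt}
After op 16 (modify b.txt): modified={b.txt, c.txt, f.txt, g.txt} staged={b.txt, e.txt, g.txt}
After op 17 (modify c.txt): modified={b.txt, c.txt, f.txt, g.txt} staged={b.txt, e.txt, g.txt}
After op 18 (git reset b.txt): modified={b.txt, c.txt, f.txt, g.txt} staged={e.txt, g.txt}

Answer: b.txt, c.txt, f.txt, g.txt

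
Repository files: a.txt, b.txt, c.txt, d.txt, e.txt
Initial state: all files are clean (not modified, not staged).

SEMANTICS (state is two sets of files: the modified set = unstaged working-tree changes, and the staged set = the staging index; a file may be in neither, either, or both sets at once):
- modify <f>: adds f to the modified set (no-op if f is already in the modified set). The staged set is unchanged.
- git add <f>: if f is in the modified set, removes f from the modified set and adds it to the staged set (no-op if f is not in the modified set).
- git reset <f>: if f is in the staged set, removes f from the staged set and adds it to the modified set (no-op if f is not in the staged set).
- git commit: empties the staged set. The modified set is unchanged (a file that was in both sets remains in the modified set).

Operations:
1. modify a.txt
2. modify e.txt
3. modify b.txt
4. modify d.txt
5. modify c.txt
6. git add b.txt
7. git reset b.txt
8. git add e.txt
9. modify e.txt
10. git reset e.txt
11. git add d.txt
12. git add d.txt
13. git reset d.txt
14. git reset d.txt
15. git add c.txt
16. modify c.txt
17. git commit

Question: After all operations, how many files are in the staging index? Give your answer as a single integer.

Answer: 0

Derivation:
After op 1 (modify a.txt): modified={a.txt} staged={none}
After op 2 (modify e.txt): modified={a.txt, e.txt} staged={none}
After op 3 (modify b.txt): modified={a.txt, b.txt, e.txt} staged={none}
After op 4 (modify d.txt): modified={a.txt, b.txt, d.txt, e.txt} staged={none}
After op 5 (modify c.txt): modified={a.txt, b.txt, c.txt, d.txt, e.txt} staged={none}
After op 6 (git add b.txt): modified={a.txt, c.txt, d.txt, e.txt} staged={b.txt}
After op 7 (git reset b.txt): modified={a.txt, b.txt, c.txt, d.txt, e.txt} staged={none}
After op 8 (git add e.txt): modified={a.txt, b.txt, c.txt, d.txt} staged={e.txt}
After op 9 (modify e.txt): modified={a.txt, b.txt, c.txt, d.txt, e.txt} staged={e.txt}
After op 10 (git reset e.txt): modified={a.txt, b.txt, c.txt, d.txt, e.txt} staged={none}
After op 11 (git add d.txt): modified={a.txt, b.txt, c.txt, e.txt} staged={d.txt}
After op 12 (git add d.txt): modified={a.txt, b.txt, c.txt, e.txt} staged={d.txt}
After op 13 (git reset d.txt): modified={a.txt, b.txt, c.txt, d.txt, e.txt} staged={none}
After op 14 (git reset d.txt): modified={a.txt, b.txt, c.txt, d.txt, e.txt} staged={none}
After op 15 (git add c.txt): modified={a.txt, b.txt, d.txt, e.txt} staged={c.txt}
After op 16 (modify c.txt): modified={a.txt, b.txt, c.txt, d.txt, e.txt} staged={c.txt}
After op 17 (git commit): modified={a.txt, b.txt, c.txt, d.txt, e.txt} staged={none}
Final staged set: {none} -> count=0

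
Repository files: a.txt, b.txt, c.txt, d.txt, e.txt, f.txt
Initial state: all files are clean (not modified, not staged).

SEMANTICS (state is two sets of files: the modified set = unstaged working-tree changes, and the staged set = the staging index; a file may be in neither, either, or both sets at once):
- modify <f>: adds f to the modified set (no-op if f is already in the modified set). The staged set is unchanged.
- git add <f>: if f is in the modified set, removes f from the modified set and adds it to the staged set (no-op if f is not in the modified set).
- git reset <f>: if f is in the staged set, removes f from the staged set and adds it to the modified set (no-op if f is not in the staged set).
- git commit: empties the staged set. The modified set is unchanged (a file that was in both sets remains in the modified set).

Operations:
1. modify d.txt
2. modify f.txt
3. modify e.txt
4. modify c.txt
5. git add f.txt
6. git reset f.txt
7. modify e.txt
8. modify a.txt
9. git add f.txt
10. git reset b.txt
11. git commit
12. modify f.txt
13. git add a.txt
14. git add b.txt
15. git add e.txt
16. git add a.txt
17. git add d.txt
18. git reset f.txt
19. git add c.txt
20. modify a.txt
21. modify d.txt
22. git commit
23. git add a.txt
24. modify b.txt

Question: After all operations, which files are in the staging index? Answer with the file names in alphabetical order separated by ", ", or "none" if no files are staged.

After op 1 (modify d.txt): modified={d.txt} staged={none}
After op 2 (modify f.txt): modified={d.txt, f.txt} staged={none}
After op 3 (modify e.txt): modified={d.txt, e.txt, f.txt} staged={none}
After op 4 (modify c.txt): modified={c.txt, d.txt, e.txt, f.txt} staged={none}
After op 5 (git add f.txt): modified={c.txt, d.txt, e.txt} staged={f.txt}
After op 6 (git reset f.txt): modified={c.txt, d.txt, e.txt, f.txt} staged={none}
After op 7 (modify e.txt): modified={c.txt, d.txt, e.txt, f.txt} staged={none}
After op 8 (modify a.txt): modified={a.txt, c.txt, d.txt, e.txt, f.txt} staged={none}
After op 9 (git add f.txt): modified={a.txt, c.txt, d.txt, e.txt} staged={f.txt}
After op 10 (git reset b.txt): modified={a.txt, c.txt, d.txt, e.txt} staged={f.txt}
After op 11 (git commit): modified={a.txt, c.txt, d.txt, e.txt} staged={none}
After op 12 (modify f.txt): modified={a.txt, c.txt, d.txt, e.txt, f.txt} staged={none}
After op 13 (git add a.txt): modified={c.txt, d.txt, e.txt, f.txt} staged={a.txt}
After op 14 (git add b.txt): modified={c.txt, d.txt, e.txt, f.txt} staged={a.txt}
After op 15 (git add e.txt): modified={c.txt, d.txt, f.txt} staged={a.txt, e.txt}
After op 16 (git add a.txt): modified={c.txt, d.txt, f.txt} staged={a.txt, e.txt}
After op 17 (git add d.txt): modified={c.txt, f.txt} staged={a.txt, d.txt, e.txt}
After op 18 (git reset f.txt): modified={c.txt, f.txt} staged={a.txt, d.txt, e.txt}
After op 19 (git add c.txt): modified={f.txt} staged={a.txt, c.txt, d.txt, e.txt}
After op 20 (modify a.txt): modified={a.txt, f.txt} staged={a.txt, c.txt, d.txt, e.txt}
After op 21 (modify d.txt): modified={a.txt, d.txt, f.txt} staged={a.txt, c.txt, d.txt, e.txt}
After op 22 (git commit): modified={a.txt, d.txt, f.txt} staged={none}
After op 23 (git add a.txt): modified={d.txt, f.txt} staged={a.txt}
After op 24 (modify b.txt): modified={b.txt, d.txt, f.txt} staged={a.txt}

Answer: a.txt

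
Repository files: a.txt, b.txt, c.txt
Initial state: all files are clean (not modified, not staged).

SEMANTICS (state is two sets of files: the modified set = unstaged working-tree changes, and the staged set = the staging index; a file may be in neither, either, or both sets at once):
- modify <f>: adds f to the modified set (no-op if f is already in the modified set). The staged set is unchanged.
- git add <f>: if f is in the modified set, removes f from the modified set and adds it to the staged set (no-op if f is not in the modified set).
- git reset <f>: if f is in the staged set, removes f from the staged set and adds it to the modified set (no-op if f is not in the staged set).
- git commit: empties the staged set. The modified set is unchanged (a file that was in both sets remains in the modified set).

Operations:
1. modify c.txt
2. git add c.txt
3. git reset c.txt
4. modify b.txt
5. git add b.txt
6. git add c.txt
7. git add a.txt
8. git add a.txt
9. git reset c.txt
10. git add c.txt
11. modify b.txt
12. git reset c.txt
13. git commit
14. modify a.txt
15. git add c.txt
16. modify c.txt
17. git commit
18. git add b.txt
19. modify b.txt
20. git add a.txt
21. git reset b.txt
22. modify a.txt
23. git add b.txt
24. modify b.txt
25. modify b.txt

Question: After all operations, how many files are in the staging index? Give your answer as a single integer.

After op 1 (modify c.txt): modified={c.txt} staged={none}
After op 2 (git add c.txt): modified={none} staged={c.txt}
After op 3 (git reset c.txt): modified={c.txt} staged={none}
After op 4 (modify b.txt): modified={b.txt, c.txt} staged={none}
After op 5 (git add b.txt): modified={c.txt} staged={b.txt}
After op 6 (git add c.txt): modified={none} staged={b.txt, c.txt}
After op 7 (git add a.txt): modified={none} staged={b.txt, c.txt}
After op 8 (git add a.txt): modified={none} staged={b.txt, c.txt}
After op 9 (git reset c.txt): modified={c.txt} staged={b.txt}
After op 10 (git add c.txt): modified={none} staged={b.txt, c.txt}
After op 11 (modify b.txt): modified={b.txt} staged={b.txt, c.txt}
After op 12 (git reset c.txt): modified={b.txt, c.txt} staged={b.txt}
After op 13 (git commit): modified={b.txt, c.txt} staged={none}
After op 14 (modify a.txt): modified={a.txt, b.txt, c.txt} staged={none}
After op 15 (git add c.txt): modified={a.txt, b.txt} staged={c.txt}
After op 16 (modify c.txt): modified={a.txt, b.txt, c.txt} staged={c.txt}
After op 17 (git commit): modified={a.txt, b.txt, c.txt} staged={none}
After op 18 (git add b.txt): modified={a.txt, c.txt} staged={b.txt}
After op 19 (modify b.txt): modified={a.txt, b.txt, c.txt} staged={b.txt}
After op 20 (git add a.txt): modified={b.txt, c.txt} staged={a.txt, b.txt}
After op 21 (git reset b.txt): modified={b.txt, c.txt} staged={a.txt}
After op 22 (modify a.txt): modified={a.txt, b.txt, c.txt} staged={a.txt}
After op 23 (git add b.txt): modified={a.txt, c.txt} staged={a.txt, b.txt}
After op 24 (modify b.txt): modified={a.txt, b.txt, c.txt} staged={a.txt, b.txt}
After op 25 (modify b.txt): modified={a.txt, b.txt, c.txt} staged={a.txt, b.txt}
Final staged set: {a.txt, b.txt} -> count=2

Answer: 2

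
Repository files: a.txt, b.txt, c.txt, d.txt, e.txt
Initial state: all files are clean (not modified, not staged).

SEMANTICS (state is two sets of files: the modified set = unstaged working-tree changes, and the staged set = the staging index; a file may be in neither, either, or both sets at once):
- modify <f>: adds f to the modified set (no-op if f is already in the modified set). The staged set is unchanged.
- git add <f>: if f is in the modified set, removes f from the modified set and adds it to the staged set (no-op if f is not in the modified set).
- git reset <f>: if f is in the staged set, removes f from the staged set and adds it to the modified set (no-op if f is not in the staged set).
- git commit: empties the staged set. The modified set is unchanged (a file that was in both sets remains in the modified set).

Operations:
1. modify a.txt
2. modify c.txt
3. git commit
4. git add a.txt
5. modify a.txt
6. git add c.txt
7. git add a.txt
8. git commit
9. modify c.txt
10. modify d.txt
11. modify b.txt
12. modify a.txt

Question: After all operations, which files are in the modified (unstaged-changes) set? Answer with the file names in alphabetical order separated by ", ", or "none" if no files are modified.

After op 1 (modify a.txt): modified={a.txt} staged={none}
After op 2 (modify c.txt): modified={a.txt, c.txt} staged={none}
After op 3 (git commit): modified={a.txt, c.txt} staged={none}
After op 4 (git add a.txt): modified={c.txt} staged={a.txt}
After op 5 (modify a.txt): modified={a.txt, c.txt} staged={a.txt}
After op 6 (git add c.txt): modified={a.txt} staged={a.txt, c.txt}
After op 7 (git add a.txt): modified={none} staged={a.txt, c.txt}
After op 8 (git commit): modified={none} staged={none}
After op 9 (modify c.txt): modified={c.txt} staged={none}
After op 10 (modify d.txt): modified={c.txt, d.txt} staged={none}
After op 11 (modify b.txt): modified={b.txt, c.txt, d.txt} staged={none}
After op 12 (modify a.txt): modified={a.txt, b.txt, c.txt, d.txt} staged={none}

Answer: a.txt, b.txt, c.txt, d.txt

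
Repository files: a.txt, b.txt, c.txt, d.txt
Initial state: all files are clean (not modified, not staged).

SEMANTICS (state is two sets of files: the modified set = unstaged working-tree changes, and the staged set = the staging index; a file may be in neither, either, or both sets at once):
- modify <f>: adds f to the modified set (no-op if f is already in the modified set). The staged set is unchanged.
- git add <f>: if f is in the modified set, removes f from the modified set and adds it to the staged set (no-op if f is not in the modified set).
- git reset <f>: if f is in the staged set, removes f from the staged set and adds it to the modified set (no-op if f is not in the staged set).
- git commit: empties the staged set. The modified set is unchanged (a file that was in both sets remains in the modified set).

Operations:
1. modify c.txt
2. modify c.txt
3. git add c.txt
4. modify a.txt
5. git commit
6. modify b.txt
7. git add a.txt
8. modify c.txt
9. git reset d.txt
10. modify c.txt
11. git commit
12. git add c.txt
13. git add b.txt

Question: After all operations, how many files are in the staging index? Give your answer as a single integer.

Answer: 2

Derivation:
After op 1 (modify c.txt): modified={c.txt} staged={none}
After op 2 (modify c.txt): modified={c.txt} staged={none}
After op 3 (git add c.txt): modified={none} staged={c.txt}
After op 4 (modify a.txt): modified={a.txt} staged={c.txt}
After op 5 (git commit): modified={a.txt} staged={none}
After op 6 (modify b.txt): modified={a.txt, b.txt} staged={none}
After op 7 (git add a.txt): modified={b.txt} staged={a.txt}
After op 8 (modify c.txt): modified={b.txt, c.txt} staged={a.txt}
After op 9 (git reset d.txt): modified={b.txt, c.txt} staged={a.txt}
After op 10 (modify c.txt): modified={b.txt, c.txt} staged={a.txt}
After op 11 (git commit): modified={b.txt, c.txt} staged={none}
After op 12 (git add c.txt): modified={b.txt} staged={c.txt}
After op 13 (git add b.txt): modified={none} staged={b.txt, c.txt}
Final staged set: {b.txt, c.txt} -> count=2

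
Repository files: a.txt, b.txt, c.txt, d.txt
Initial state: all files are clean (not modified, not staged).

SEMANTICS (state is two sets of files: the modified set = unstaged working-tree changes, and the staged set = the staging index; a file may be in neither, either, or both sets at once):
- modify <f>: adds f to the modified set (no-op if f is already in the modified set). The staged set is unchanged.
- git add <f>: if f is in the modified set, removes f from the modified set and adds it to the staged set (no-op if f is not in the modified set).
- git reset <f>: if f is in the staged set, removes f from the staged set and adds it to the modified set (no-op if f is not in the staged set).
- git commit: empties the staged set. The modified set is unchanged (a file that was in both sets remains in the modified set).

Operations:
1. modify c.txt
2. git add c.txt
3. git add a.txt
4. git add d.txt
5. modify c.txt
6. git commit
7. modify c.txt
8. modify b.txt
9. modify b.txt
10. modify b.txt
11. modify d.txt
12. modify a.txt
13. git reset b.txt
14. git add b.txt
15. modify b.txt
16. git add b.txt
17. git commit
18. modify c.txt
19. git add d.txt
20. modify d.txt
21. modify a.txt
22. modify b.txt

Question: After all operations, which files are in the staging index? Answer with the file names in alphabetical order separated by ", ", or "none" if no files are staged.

Answer: d.txt

Derivation:
After op 1 (modify c.txt): modified={c.txt} staged={none}
After op 2 (git add c.txt): modified={none} staged={c.txt}
After op 3 (git add a.txt): modified={none} staged={c.txt}
After op 4 (git add d.txt): modified={none} staged={c.txt}
After op 5 (modify c.txt): modified={c.txt} staged={c.txt}
After op 6 (git commit): modified={c.txt} staged={none}
After op 7 (modify c.txt): modified={c.txt} staged={none}
After op 8 (modify b.txt): modified={b.txt, c.txt} staged={none}
After op 9 (modify b.txt): modified={b.txt, c.txt} staged={none}
After op 10 (modify b.txt): modified={b.txt, c.txt} staged={none}
After op 11 (modify d.txt): modified={b.txt, c.txt, d.txt} staged={none}
After op 12 (modify a.txt): modified={a.txt, b.txt, c.txt, d.txt} staged={none}
After op 13 (git reset b.txt): modified={a.txt, b.txt, c.txt, d.txt} staged={none}
After op 14 (git add b.txt): modified={a.txt, c.txt, d.txt} staged={b.txt}
After op 15 (modify b.txt): modified={a.txt, b.txt, c.txt, d.txt} staged={b.txt}
After op 16 (git add b.txt): modified={a.txt, c.txt, d.txt} staged={b.txt}
After op 17 (git commit): modified={a.txt, c.txt, d.txt} staged={none}
After op 18 (modify c.txt): modified={a.txt, c.txt, d.txt} staged={none}
After op 19 (git add d.txt): modified={a.txt, c.txt} staged={d.txt}
After op 20 (modify d.txt): modified={a.txt, c.txt, d.txt} staged={d.txt}
After op 21 (modify a.txt): modified={a.txt, c.txt, d.txt} staged={d.txt}
After op 22 (modify b.txt): modified={a.txt, b.txt, c.txt, d.txt} staged={d.txt}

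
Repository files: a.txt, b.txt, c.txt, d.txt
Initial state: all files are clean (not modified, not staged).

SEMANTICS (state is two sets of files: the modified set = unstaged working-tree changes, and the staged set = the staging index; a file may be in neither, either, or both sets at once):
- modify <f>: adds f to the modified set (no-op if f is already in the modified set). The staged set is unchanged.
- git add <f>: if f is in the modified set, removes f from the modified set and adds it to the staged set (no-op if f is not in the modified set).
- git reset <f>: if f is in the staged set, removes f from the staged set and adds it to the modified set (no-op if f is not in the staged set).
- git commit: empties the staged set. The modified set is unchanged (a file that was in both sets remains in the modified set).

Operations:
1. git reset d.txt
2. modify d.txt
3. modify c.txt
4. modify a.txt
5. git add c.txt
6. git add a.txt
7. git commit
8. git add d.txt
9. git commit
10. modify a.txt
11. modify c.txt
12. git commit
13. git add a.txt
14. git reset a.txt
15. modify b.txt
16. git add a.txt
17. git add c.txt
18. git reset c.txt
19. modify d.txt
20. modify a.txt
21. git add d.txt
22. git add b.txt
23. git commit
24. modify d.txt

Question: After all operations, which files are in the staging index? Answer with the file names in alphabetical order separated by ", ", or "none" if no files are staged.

Answer: none

Derivation:
After op 1 (git reset d.txt): modified={none} staged={none}
After op 2 (modify d.txt): modified={d.txt} staged={none}
After op 3 (modify c.txt): modified={c.txt, d.txt} staged={none}
After op 4 (modify a.txt): modified={a.txt, c.txt, d.txt} staged={none}
After op 5 (git add c.txt): modified={a.txt, d.txt} staged={c.txt}
After op 6 (git add a.txt): modified={d.txt} staged={a.txt, c.txt}
After op 7 (git commit): modified={d.txt} staged={none}
After op 8 (git add d.txt): modified={none} staged={d.txt}
After op 9 (git commit): modified={none} staged={none}
After op 10 (modify a.txt): modified={a.txt} staged={none}
After op 11 (modify c.txt): modified={a.txt, c.txt} staged={none}
After op 12 (git commit): modified={a.txt, c.txt} staged={none}
After op 13 (git add a.txt): modified={c.txt} staged={a.txt}
After op 14 (git reset a.txt): modified={a.txt, c.txt} staged={none}
After op 15 (modify b.txt): modified={a.txt, b.txt, c.txt} staged={none}
After op 16 (git add a.txt): modified={b.txt, c.txt} staged={a.txt}
After op 17 (git add c.txt): modified={b.txt} staged={a.txt, c.txt}
After op 18 (git reset c.txt): modified={b.txt, c.txt} staged={a.txt}
After op 19 (modify d.txt): modified={b.txt, c.txt, d.txt} staged={a.txt}
After op 20 (modify a.txt): modified={a.txt, b.txt, c.txt, d.txt} staged={a.txt}
After op 21 (git add d.txt): modified={a.txt, b.txt, c.txt} staged={a.txt, d.txt}
After op 22 (git add b.txt): modified={a.txt, c.txt} staged={a.txt, b.txt, d.txt}
After op 23 (git commit): modified={a.txt, c.txt} staged={none}
After op 24 (modify d.txt): modified={a.txt, c.txt, d.txt} staged={none}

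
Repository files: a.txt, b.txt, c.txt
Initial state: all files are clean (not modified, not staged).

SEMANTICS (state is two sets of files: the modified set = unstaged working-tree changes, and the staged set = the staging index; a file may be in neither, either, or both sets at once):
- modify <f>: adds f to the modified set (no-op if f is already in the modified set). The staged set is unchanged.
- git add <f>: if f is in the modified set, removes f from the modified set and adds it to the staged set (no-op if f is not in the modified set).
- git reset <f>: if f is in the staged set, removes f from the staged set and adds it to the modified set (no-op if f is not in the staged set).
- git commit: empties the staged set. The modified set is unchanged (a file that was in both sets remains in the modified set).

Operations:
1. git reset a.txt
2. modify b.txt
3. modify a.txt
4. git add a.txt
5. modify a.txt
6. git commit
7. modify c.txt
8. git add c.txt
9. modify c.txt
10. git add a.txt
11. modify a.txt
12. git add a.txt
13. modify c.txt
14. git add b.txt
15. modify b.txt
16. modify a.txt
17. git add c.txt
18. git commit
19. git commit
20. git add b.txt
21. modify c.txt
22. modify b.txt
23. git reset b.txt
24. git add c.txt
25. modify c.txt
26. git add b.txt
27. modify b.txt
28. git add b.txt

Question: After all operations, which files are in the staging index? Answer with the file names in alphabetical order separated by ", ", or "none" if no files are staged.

After op 1 (git reset a.txt): modified={none} staged={none}
After op 2 (modify b.txt): modified={b.txt} staged={none}
After op 3 (modify a.txt): modified={a.txt, b.txt} staged={none}
After op 4 (git add a.txt): modified={b.txt} staged={a.txt}
After op 5 (modify a.txt): modified={a.txt, b.txt} staged={a.txt}
After op 6 (git commit): modified={a.txt, b.txt} staged={none}
After op 7 (modify c.txt): modified={a.txt, b.txt, c.txt} staged={none}
After op 8 (git add c.txt): modified={a.txt, b.txt} staged={c.txt}
After op 9 (modify c.txt): modified={a.txt, b.txt, c.txt} staged={c.txt}
After op 10 (git add a.txt): modified={b.txt, c.txt} staged={a.txt, c.txt}
After op 11 (modify a.txt): modified={a.txt, b.txt, c.txt} staged={a.txt, c.txt}
After op 12 (git add a.txt): modified={b.txt, c.txt} staged={a.txt, c.txt}
After op 13 (modify c.txt): modified={b.txt, c.txt} staged={a.txt, c.txt}
After op 14 (git add b.txt): modified={c.txt} staged={a.txt, b.txt, c.txt}
After op 15 (modify b.txt): modified={b.txt, c.txt} staged={a.txt, b.txt, c.txt}
After op 16 (modify a.txt): modified={a.txt, b.txt, c.txt} staged={a.txt, b.txt, c.txt}
After op 17 (git add c.txt): modified={a.txt, b.txt} staged={a.txt, b.txt, c.txt}
After op 18 (git commit): modified={a.txt, b.txt} staged={none}
After op 19 (git commit): modified={a.txt, b.txt} staged={none}
After op 20 (git add b.txt): modified={a.txt} staged={b.txt}
After op 21 (modify c.txt): modified={a.txt, c.txt} staged={b.txt}
After op 22 (modify b.txt): modified={a.txt, b.txt, c.txt} staged={b.txt}
After op 23 (git reset b.txt): modified={a.txt, b.txt, c.txt} staged={none}
After op 24 (git add c.txt): modified={a.txt, b.txt} staged={c.txt}
After op 25 (modify c.txt): modified={a.txt, b.txt, c.txt} staged={c.txt}
After op 26 (git add b.txt): modified={a.txt, c.txt} staged={b.txt, c.txt}
After op 27 (modify b.txt): modified={a.txt, b.txt, c.txt} staged={b.txt, c.txt}
After op 28 (git add b.txt): modified={a.txt, c.txt} staged={b.txt, c.txt}

Answer: b.txt, c.txt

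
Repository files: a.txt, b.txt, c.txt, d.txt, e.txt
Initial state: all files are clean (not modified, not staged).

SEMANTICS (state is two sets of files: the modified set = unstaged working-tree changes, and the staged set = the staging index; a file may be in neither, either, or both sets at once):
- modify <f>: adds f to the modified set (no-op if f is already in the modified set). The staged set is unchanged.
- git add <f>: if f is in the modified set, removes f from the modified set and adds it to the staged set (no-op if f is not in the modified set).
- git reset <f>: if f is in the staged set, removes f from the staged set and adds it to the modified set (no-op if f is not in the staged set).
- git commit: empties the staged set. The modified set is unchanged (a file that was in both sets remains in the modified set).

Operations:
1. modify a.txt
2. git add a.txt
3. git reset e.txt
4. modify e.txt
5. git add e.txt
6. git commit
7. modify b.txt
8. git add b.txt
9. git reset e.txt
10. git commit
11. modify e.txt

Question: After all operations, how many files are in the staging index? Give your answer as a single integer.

Answer: 0

Derivation:
After op 1 (modify a.txt): modified={a.txt} staged={none}
After op 2 (git add a.txt): modified={none} staged={a.txt}
After op 3 (git reset e.txt): modified={none} staged={a.txt}
After op 4 (modify e.txt): modified={e.txt} staged={a.txt}
After op 5 (git add e.txt): modified={none} staged={a.txt, e.txt}
After op 6 (git commit): modified={none} staged={none}
After op 7 (modify b.txt): modified={b.txt} staged={none}
After op 8 (git add b.txt): modified={none} staged={b.txt}
After op 9 (git reset e.txt): modified={none} staged={b.txt}
After op 10 (git commit): modified={none} staged={none}
After op 11 (modify e.txt): modified={e.txt} staged={none}
Final staged set: {none} -> count=0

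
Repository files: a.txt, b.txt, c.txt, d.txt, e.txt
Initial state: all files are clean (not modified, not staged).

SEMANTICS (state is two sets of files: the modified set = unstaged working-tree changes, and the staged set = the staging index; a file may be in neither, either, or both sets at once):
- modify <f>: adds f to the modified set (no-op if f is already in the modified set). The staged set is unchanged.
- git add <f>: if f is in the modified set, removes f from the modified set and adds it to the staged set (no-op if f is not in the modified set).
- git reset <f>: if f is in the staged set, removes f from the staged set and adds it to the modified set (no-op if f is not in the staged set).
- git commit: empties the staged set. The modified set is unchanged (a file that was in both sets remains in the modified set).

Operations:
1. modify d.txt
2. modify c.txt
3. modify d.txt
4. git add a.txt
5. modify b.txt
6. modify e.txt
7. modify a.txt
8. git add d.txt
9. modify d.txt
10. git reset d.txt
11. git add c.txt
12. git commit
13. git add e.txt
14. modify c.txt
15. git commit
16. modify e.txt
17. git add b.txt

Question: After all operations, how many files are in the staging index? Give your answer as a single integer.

Answer: 1

Derivation:
After op 1 (modify d.txt): modified={d.txt} staged={none}
After op 2 (modify c.txt): modified={c.txt, d.txt} staged={none}
After op 3 (modify d.txt): modified={c.txt, d.txt} staged={none}
After op 4 (git add a.txt): modified={c.txt, d.txt} staged={none}
After op 5 (modify b.txt): modified={b.txt, c.txt, d.txt} staged={none}
After op 6 (modify e.txt): modified={b.txt, c.txt, d.txt, e.txt} staged={none}
After op 7 (modify a.txt): modified={a.txt, b.txt, c.txt, d.txt, e.txt} staged={none}
After op 8 (git add d.txt): modified={a.txt, b.txt, c.txt, e.txt} staged={d.txt}
After op 9 (modify d.txt): modified={a.txt, b.txt, c.txt, d.txt, e.txt} staged={d.txt}
After op 10 (git reset d.txt): modified={a.txt, b.txt, c.txt, d.txt, e.txt} staged={none}
After op 11 (git add c.txt): modified={a.txt, b.txt, d.txt, e.txt} staged={c.txt}
After op 12 (git commit): modified={a.txt, b.txt, d.txt, e.txt} staged={none}
After op 13 (git add e.txt): modified={a.txt, b.txt, d.txt} staged={e.txt}
After op 14 (modify c.txt): modified={a.txt, b.txt, c.txt, d.txt} staged={e.txt}
After op 15 (git commit): modified={a.txt, b.txt, c.txt, d.txt} staged={none}
After op 16 (modify e.txt): modified={a.txt, b.txt, c.txt, d.txt, e.txt} staged={none}
After op 17 (git add b.txt): modified={a.txt, c.txt, d.txt, e.txt} staged={b.txt}
Final staged set: {b.txt} -> count=1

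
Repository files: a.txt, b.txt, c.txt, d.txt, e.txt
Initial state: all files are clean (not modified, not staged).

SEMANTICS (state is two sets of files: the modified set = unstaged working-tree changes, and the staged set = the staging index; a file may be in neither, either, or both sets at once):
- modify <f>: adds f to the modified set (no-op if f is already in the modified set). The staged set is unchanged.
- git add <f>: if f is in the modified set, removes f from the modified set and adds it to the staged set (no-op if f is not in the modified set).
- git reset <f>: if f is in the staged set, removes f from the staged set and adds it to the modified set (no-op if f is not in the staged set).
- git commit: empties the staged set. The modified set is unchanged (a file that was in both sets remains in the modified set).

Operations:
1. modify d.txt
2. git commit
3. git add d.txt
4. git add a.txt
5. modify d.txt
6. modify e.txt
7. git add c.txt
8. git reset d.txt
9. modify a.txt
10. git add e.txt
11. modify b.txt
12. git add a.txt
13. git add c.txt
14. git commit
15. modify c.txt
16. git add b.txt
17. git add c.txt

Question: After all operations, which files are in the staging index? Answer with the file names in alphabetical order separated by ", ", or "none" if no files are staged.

After op 1 (modify d.txt): modified={d.txt} staged={none}
After op 2 (git commit): modified={d.txt} staged={none}
After op 3 (git add d.txt): modified={none} staged={d.txt}
After op 4 (git add a.txt): modified={none} staged={d.txt}
After op 5 (modify d.txt): modified={d.txt} staged={d.txt}
After op 6 (modify e.txt): modified={d.txt, e.txt} staged={d.txt}
After op 7 (git add c.txt): modified={d.txt, e.txt} staged={d.txt}
After op 8 (git reset d.txt): modified={d.txt, e.txt} staged={none}
After op 9 (modify a.txt): modified={a.txt, d.txt, e.txt} staged={none}
After op 10 (git add e.txt): modified={a.txt, d.txt} staged={e.txt}
After op 11 (modify b.txt): modified={a.txt, b.txt, d.txt} staged={e.txt}
After op 12 (git add a.txt): modified={b.txt, d.txt} staged={a.txt, e.txt}
After op 13 (git add c.txt): modified={b.txt, d.txt} staged={a.txt, e.txt}
After op 14 (git commit): modified={b.txt, d.txt} staged={none}
After op 15 (modify c.txt): modified={b.txt, c.txt, d.txt} staged={none}
After op 16 (git add b.txt): modified={c.txt, d.txt} staged={b.txt}
After op 17 (git add c.txt): modified={d.txt} staged={b.txt, c.txt}

Answer: b.txt, c.txt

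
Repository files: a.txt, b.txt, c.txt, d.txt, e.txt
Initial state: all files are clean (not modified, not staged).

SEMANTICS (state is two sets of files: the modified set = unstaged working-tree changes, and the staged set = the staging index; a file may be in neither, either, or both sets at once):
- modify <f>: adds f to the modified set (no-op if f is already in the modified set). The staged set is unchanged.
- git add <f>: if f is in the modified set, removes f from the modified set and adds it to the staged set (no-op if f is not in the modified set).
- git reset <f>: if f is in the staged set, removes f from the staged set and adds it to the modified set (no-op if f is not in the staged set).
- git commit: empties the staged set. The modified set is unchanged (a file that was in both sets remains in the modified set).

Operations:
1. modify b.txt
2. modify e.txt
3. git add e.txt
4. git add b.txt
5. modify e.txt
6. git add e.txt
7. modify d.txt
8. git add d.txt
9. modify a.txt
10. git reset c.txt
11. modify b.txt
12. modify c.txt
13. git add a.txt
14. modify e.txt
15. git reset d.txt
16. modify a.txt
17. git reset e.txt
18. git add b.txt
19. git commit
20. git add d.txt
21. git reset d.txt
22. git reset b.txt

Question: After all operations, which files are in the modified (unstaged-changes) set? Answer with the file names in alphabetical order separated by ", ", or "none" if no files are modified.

After op 1 (modify b.txt): modified={b.txt} staged={none}
After op 2 (modify e.txt): modified={b.txt, e.txt} staged={none}
After op 3 (git add e.txt): modified={b.txt} staged={e.txt}
After op 4 (git add b.txt): modified={none} staged={b.txt, e.txt}
After op 5 (modify e.txt): modified={e.txt} staged={b.txt, e.txt}
After op 6 (git add e.txt): modified={none} staged={b.txt, e.txt}
After op 7 (modify d.txt): modified={d.txt} staged={b.txt, e.txt}
After op 8 (git add d.txt): modified={none} staged={b.txt, d.txt, e.txt}
After op 9 (modify a.txt): modified={a.txt} staged={b.txt, d.txt, e.txt}
After op 10 (git reset c.txt): modified={a.txt} staged={b.txt, d.txt, e.txt}
After op 11 (modify b.txt): modified={a.txt, b.txt} staged={b.txt, d.txt, e.txt}
After op 12 (modify c.txt): modified={a.txt, b.txt, c.txt} staged={b.txt, d.txt, e.txt}
After op 13 (git add a.txt): modified={b.txt, c.txt} staged={a.txt, b.txt, d.txt, e.txt}
After op 14 (modify e.txt): modified={b.txt, c.txt, e.txt} staged={a.txt, b.txt, d.txt, e.txt}
After op 15 (git reset d.txt): modified={b.txt, c.txt, d.txt, e.txt} staged={a.txt, b.txt, e.txt}
After op 16 (modify a.txt): modified={a.txt, b.txt, c.txt, d.txt, e.txt} staged={a.txt, b.txt, e.txt}
After op 17 (git reset e.txt): modified={a.txt, b.txt, c.txt, d.txt, e.txt} staged={a.txt, b.txt}
After op 18 (git add b.txt): modified={a.txt, c.txt, d.txt, e.txt} staged={a.txt, b.txt}
After op 19 (git commit): modified={a.txt, c.txt, d.txt, e.txt} staged={none}
After op 20 (git add d.txt): modified={a.txt, c.txt, e.txt} staged={d.txt}
After op 21 (git reset d.txt): modified={a.txt, c.txt, d.txt, e.txt} staged={none}
After op 22 (git reset b.txt): modified={a.txt, c.txt, d.txt, e.txt} staged={none}

Answer: a.txt, c.txt, d.txt, e.txt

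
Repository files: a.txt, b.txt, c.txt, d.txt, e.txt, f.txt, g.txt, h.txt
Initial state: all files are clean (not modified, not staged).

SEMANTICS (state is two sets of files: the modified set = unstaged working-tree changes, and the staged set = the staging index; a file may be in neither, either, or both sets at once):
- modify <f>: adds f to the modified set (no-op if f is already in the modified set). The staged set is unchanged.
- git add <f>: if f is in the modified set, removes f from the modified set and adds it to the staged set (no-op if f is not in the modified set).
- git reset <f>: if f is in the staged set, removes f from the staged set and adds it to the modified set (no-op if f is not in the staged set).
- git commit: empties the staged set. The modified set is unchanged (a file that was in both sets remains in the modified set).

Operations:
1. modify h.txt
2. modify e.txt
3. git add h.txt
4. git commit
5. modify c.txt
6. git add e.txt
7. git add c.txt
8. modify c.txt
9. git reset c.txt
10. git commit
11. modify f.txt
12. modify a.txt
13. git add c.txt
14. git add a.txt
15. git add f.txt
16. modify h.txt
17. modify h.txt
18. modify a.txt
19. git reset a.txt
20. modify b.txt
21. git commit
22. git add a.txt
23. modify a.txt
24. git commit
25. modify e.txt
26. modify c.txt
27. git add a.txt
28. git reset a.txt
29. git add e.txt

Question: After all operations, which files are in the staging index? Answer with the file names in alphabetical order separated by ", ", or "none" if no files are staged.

After op 1 (modify h.txt): modified={h.txt} staged={none}
After op 2 (modify e.txt): modified={e.txt, h.txt} staged={none}
After op 3 (git add h.txt): modified={e.txt} staged={h.txt}
After op 4 (git commit): modified={e.txt} staged={none}
After op 5 (modify c.txt): modified={c.txt, e.txt} staged={none}
After op 6 (git add e.txt): modified={c.txt} staged={e.txt}
After op 7 (git add c.txt): modified={none} staged={c.txt, e.txt}
After op 8 (modify c.txt): modified={c.txt} staged={c.txt, e.txt}
After op 9 (git reset c.txt): modified={c.txt} staged={e.txt}
After op 10 (git commit): modified={c.txt} staged={none}
After op 11 (modify f.txt): modified={c.txt, f.txt} staged={none}
After op 12 (modify a.txt): modified={a.txt, c.txt, f.txt} staged={none}
After op 13 (git add c.txt): modified={a.txt, f.txt} staged={c.txt}
After op 14 (git add a.txt): modified={f.txt} staged={a.txt, c.txt}
After op 15 (git add f.txt): modified={none} staged={a.txt, c.txt, f.txt}
After op 16 (modify h.txt): modified={h.txt} staged={a.txt, c.txt, f.txt}
After op 17 (modify h.txt): modified={h.txt} staged={a.txt, c.txt, f.txt}
After op 18 (modify a.txt): modified={a.txt, h.txt} staged={a.txt, c.txt, f.txt}
After op 19 (git reset a.txt): modified={a.txt, h.txt} staged={c.txt, f.txt}
After op 20 (modify b.txt): modified={a.txt, b.txt, h.txt} staged={c.txt, f.txt}
After op 21 (git commit): modified={a.txt, b.txt, h.txt} staged={none}
After op 22 (git add a.txt): modified={b.txt, h.txt} staged={a.txt}
After op 23 (modify a.txt): modified={a.txt, b.txt, h.txt} staged={a.txt}
After op 24 (git commit): modified={a.txt, b.txt, h.txt} staged={none}
After op 25 (modify e.txt): modified={a.txt, b.txt, e.txt, h.txt} staged={none}
After op 26 (modify c.txt): modified={a.txt, b.txt, c.txt, e.txt, h.txt} staged={none}
After op 27 (git add a.txt): modified={b.txt, c.txt, e.txt, h.txt} staged={a.txt}
After op 28 (git reset a.txt): modified={a.txt, b.txt, c.txt, e.txt, h.txt} staged={none}
After op 29 (git add e.txt): modified={a.txt, b.txt, c.txt, h.txt} staged={e.txt}

Answer: e.txt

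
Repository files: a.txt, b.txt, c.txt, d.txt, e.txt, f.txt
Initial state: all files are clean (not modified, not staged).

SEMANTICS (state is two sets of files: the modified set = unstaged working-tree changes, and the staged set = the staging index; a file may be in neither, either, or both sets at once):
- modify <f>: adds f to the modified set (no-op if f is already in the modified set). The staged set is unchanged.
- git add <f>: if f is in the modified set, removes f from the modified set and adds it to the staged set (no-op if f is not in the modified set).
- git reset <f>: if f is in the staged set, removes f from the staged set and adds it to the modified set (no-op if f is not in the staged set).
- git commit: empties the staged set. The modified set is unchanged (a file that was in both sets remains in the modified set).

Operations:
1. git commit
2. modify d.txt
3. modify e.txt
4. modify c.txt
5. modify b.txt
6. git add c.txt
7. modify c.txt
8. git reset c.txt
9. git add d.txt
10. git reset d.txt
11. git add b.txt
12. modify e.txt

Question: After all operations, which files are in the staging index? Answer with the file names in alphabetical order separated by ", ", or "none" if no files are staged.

After op 1 (git commit): modified={none} staged={none}
After op 2 (modify d.txt): modified={d.txt} staged={none}
After op 3 (modify e.txt): modified={d.txt, e.txt} staged={none}
After op 4 (modify c.txt): modified={c.txt, d.txt, e.txt} staged={none}
After op 5 (modify b.txt): modified={b.txt, c.txt, d.txt, e.txt} staged={none}
After op 6 (git add c.txt): modified={b.txt, d.txt, e.txt} staged={c.txt}
After op 7 (modify c.txt): modified={b.txt, c.txt, d.txt, e.txt} staged={c.txt}
After op 8 (git reset c.txt): modified={b.txt, c.txt, d.txt, e.txt} staged={none}
After op 9 (git add d.txt): modified={b.txt, c.txt, e.txt} staged={d.txt}
After op 10 (git reset d.txt): modified={b.txt, c.txt, d.txt, e.txt} staged={none}
After op 11 (git add b.txt): modified={c.txt, d.txt, e.txt} staged={b.txt}
After op 12 (modify e.txt): modified={c.txt, d.txt, e.txt} staged={b.txt}

Answer: b.txt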